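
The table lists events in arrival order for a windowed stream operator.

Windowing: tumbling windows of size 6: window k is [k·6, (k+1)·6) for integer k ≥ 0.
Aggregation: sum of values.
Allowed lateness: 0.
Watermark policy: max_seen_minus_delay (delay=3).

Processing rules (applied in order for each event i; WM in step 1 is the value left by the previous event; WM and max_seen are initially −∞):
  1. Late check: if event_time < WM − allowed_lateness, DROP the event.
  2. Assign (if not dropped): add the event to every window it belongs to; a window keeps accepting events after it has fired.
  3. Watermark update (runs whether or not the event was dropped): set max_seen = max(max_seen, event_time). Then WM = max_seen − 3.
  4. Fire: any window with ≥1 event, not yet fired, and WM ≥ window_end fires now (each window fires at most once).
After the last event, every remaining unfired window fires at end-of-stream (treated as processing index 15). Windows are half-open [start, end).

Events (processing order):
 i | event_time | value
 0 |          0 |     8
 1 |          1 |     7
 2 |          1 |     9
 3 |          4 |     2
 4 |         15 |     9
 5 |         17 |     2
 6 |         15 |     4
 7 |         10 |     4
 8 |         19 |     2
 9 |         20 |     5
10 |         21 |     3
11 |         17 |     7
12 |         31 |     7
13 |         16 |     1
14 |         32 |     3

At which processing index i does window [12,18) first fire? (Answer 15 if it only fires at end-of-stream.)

10

i=0 t=0 v=8: → [0,6); WM=-3
i=1 t=1 v=7: → [0,6); WM=-2
i=2 t=1 v=9: → [0,6); WM=-2
i=3 t=4 v=2: → [0,6); WM=1
i=4 t=15 v=9: → [12,18); WM=12; [0,6) fires=26
i=5 t=17 v=2: → [12,18); WM=14
i=6 t=15 v=4: → [12,18); WM=14
i=7 t=10 v=4: DROP (t<14-0); WM=14
i=8 t=19 v=2: → [18,24); WM=16
i=9 t=20 v=5: → [18,24); WM=17
i=10 t=21 v=3: → [18,24); WM=18; [12,18) fires=15
i=11 t=17 v=7: DROP (t<18-0); WM=18
i=12 t=31 v=7: → [30,36); WM=28; [18,24) fires=10
i=13 t=16 v=1: DROP (t<28-0); WM=28
i=14 t=32 v=3: → [30,36); WM=29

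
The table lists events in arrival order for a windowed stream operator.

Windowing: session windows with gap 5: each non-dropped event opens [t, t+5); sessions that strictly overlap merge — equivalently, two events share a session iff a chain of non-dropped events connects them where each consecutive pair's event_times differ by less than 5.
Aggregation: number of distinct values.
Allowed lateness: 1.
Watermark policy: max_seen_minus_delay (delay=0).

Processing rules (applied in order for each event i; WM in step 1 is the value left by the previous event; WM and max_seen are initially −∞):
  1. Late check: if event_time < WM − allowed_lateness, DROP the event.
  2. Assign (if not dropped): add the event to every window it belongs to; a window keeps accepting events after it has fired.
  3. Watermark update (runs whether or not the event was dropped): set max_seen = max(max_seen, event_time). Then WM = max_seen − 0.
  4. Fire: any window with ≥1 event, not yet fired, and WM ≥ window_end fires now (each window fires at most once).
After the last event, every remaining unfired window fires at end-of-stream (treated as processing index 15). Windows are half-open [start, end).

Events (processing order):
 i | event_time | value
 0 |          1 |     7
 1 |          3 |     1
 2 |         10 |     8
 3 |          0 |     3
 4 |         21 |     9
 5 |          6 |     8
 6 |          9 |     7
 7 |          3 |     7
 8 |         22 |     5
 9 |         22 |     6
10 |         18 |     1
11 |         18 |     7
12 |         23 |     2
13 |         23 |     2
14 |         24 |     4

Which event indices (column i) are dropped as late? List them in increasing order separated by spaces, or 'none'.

3 5 6 7 10 11

i=0 t=1 v=7: → [1,6); WM=1
i=1 t=3 v=1: → [1,8); WM=3
i=2 t=10 v=8: → [10,15); WM=10
i=3 t=0 v=3: DROP (t<10-1); WM=10
i=4 t=21 v=9: → [21,26); WM=21
i=5 t=6 v=8: DROP (t<21-1); WM=21
i=6 t=9 v=7: DROP (t<21-1); WM=21
i=7 t=3 v=7: DROP (t<21-1); WM=21
i=8 t=22 v=5: → [21,27); WM=22
i=9 t=22 v=6: → [21,27); WM=22
i=10 t=18 v=1: DROP (t<22-1); WM=22
i=11 t=18 v=7: DROP (t<22-1); WM=22
i=12 t=23 v=2: → [21,28); WM=23
i=13 t=23 v=2: → [21,28); WM=23
i=14 t=24 v=4: → [21,29); WM=24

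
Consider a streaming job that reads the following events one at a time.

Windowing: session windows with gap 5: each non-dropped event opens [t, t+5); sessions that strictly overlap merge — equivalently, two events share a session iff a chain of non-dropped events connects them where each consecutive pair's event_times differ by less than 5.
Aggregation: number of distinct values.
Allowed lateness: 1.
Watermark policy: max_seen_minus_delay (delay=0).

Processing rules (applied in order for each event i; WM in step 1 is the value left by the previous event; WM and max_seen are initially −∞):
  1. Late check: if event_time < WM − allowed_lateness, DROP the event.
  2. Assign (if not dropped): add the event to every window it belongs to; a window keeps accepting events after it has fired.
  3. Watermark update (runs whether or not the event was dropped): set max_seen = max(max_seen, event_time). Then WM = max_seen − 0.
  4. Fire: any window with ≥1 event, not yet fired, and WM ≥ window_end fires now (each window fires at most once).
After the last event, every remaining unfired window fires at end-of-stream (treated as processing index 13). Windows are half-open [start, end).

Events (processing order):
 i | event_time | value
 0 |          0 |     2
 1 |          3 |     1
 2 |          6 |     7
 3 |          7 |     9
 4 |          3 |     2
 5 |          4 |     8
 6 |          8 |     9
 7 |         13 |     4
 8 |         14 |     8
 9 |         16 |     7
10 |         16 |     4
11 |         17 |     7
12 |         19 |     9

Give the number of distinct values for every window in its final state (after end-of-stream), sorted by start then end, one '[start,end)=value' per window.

[0,13)=4 [13,24)=4

i=0 t=0 v=2: → [0,5); WM=0
i=1 t=3 v=1: → [0,8); WM=3
i=2 t=6 v=7: → [0,11); WM=6
i=3 t=7 v=9: → [0,12); WM=7
i=4 t=3 v=2: DROP (t<7-1); WM=7
i=5 t=4 v=8: DROP (t<7-1); WM=7
i=6 t=8 v=9: → [0,13); WM=8
i=7 t=13 v=4: → [13,18); WM=13
i=8 t=14 v=8: → [13,19); WM=14
i=9 t=16 v=7: → [13,21); WM=16
i=10 t=16 v=4: → [13,21); WM=16
i=11 t=17 v=7: → [13,22); WM=17
i=12 t=19 v=9: → [13,24); WM=19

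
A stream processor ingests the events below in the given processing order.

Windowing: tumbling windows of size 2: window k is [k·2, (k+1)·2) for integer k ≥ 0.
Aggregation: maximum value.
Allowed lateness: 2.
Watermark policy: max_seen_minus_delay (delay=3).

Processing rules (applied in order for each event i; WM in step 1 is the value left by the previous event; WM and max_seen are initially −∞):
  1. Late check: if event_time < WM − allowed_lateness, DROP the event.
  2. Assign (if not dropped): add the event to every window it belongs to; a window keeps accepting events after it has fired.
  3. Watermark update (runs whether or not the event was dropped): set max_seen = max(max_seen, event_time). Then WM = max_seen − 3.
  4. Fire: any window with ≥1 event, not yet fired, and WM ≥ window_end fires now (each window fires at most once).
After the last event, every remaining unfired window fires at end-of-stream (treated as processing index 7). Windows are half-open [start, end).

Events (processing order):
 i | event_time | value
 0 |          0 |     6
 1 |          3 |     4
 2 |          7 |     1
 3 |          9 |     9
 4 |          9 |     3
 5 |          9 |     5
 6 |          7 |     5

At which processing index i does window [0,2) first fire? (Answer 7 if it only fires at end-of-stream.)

i=0 t=0 v=6: → [0,2); WM=-3
i=1 t=3 v=4: → [2,4); WM=0
i=2 t=7 v=1: → [6,8); WM=4; [0,2) fires=6 [2,4) fires=4
i=3 t=9 v=9: → [8,10); WM=6
i=4 t=9 v=3: → [8,10); WM=6
i=5 t=9 v=5: → [8,10); WM=6
i=6 t=7 v=5: → [6,8); WM=6

2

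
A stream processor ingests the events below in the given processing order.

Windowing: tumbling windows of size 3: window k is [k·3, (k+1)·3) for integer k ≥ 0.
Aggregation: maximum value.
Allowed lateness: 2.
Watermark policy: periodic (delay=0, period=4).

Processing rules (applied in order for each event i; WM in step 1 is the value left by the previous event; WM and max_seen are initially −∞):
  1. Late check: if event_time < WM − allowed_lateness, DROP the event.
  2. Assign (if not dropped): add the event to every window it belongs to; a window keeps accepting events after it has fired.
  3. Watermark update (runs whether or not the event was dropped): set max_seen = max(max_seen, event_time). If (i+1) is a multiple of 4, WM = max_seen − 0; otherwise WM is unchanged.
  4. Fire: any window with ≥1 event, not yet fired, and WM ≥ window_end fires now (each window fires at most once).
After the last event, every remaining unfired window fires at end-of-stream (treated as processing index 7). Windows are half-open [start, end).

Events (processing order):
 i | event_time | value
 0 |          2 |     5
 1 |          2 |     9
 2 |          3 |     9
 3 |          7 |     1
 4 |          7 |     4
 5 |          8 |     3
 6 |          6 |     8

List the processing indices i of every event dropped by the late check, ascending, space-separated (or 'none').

i=0 t=2 v=5: → [0,3); WM=−∞
i=1 t=2 v=9: → [0,3); WM=−∞
i=2 t=3 v=9: → [3,6); WM=−∞
i=3 t=7 v=1: → [6,9); WM=7; [0,3) fires=9 [3,6) fires=9
i=4 t=7 v=4: → [6,9); WM=7
i=5 t=8 v=3: → [6,9); WM=7
i=6 t=6 v=8: → [6,9); WM=7

none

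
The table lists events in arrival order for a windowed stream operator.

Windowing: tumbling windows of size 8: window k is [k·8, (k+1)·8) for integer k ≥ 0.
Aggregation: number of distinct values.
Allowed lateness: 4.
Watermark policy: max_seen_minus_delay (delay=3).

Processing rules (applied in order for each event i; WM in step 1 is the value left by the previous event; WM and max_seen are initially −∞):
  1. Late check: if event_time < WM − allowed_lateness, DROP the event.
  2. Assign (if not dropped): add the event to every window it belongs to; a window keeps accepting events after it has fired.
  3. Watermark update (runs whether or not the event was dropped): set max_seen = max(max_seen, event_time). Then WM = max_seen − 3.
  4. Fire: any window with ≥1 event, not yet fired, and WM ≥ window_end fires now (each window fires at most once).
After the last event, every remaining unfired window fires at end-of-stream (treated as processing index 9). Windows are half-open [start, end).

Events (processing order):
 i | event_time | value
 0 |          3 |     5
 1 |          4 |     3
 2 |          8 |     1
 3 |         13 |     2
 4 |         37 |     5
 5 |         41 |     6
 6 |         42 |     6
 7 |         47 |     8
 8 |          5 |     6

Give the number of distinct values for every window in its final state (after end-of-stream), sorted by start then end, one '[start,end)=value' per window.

[0,8)=2 [8,16)=2 [32,40)=1 [40,48)=2

i=0 t=3 v=5: → [0,8); WM=0
i=1 t=4 v=3: → [0,8); WM=1
i=2 t=8 v=1: → [8,16); WM=5
i=3 t=13 v=2: → [8,16); WM=10; [0,8) fires=2
i=4 t=37 v=5: → [32,40); WM=34; [8,16) fires=2
i=5 t=41 v=6: → [40,48); WM=38
i=6 t=42 v=6: → [40,48); WM=39
i=7 t=47 v=8: → [40,48); WM=44; [32,40) fires=1
i=8 t=5 v=6: DROP (t<44-4); WM=44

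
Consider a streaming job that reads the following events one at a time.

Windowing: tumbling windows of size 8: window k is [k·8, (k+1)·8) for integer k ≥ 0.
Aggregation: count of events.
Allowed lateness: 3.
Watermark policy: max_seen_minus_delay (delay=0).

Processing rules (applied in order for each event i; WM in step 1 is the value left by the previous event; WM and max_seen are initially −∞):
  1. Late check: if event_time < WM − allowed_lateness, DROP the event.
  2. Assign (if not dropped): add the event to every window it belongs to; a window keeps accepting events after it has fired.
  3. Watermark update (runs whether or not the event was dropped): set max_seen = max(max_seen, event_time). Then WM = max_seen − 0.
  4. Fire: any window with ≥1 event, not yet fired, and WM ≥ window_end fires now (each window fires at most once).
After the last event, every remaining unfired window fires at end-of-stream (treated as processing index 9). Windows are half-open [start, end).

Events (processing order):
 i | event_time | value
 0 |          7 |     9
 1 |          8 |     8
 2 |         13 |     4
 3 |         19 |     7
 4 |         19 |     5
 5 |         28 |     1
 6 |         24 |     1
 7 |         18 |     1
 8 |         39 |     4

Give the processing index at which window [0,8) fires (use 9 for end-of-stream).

1

i=0 t=7 v=9: → [0,8); WM=7
i=1 t=8 v=8: → [8,16); WM=8; [0,8) fires=1
i=2 t=13 v=4: → [8,16); WM=13
i=3 t=19 v=7: → [16,24); WM=19; [8,16) fires=2
i=4 t=19 v=5: → [16,24); WM=19
i=5 t=28 v=1: → [24,32); WM=28; [16,24) fires=2
i=6 t=24 v=1: DROP (t<28-3); WM=28
i=7 t=18 v=1: DROP (t<28-3); WM=28
i=8 t=39 v=4: → [32,40); WM=39; [24,32) fires=1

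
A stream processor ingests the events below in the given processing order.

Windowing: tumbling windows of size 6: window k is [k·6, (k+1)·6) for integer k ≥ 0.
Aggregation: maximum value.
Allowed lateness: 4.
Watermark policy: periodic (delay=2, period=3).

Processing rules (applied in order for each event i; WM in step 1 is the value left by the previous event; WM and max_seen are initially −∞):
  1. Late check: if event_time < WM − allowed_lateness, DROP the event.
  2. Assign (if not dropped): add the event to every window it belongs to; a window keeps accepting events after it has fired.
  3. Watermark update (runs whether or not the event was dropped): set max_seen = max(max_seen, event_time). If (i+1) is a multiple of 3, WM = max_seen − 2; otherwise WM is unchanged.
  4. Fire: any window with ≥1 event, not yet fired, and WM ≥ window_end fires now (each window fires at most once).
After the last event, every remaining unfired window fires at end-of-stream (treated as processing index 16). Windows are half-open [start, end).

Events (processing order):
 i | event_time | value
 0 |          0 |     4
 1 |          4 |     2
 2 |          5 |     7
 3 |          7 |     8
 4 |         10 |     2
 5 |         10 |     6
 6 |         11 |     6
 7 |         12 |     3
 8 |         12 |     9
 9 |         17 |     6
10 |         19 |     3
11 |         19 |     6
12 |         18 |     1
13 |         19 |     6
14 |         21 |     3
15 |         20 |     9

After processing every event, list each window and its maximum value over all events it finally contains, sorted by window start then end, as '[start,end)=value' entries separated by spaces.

i=0 t=0 v=4: → [0,6); WM=−∞
i=1 t=4 v=2: → [0,6); WM=−∞
i=2 t=5 v=7: → [0,6); WM=3
i=3 t=7 v=8: → [6,12); WM=3
i=4 t=10 v=2: → [6,12); WM=3
i=5 t=10 v=6: → [6,12); WM=8; [0,6) fires=7
i=6 t=11 v=6: → [6,12); WM=8
i=7 t=12 v=3: → [12,18); WM=8
i=8 t=12 v=9: → [12,18); WM=10
i=9 t=17 v=6: → [12,18); WM=10
i=10 t=19 v=3: → [18,24); WM=10
i=11 t=19 v=6: → [18,24); WM=17; [6,12) fires=8
i=12 t=18 v=1: → [18,24); WM=17
i=13 t=19 v=6: → [18,24); WM=17
i=14 t=21 v=3: → [18,24); WM=19; [12,18) fires=9
i=15 t=20 v=9: → [18,24); WM=19

[0,6)=7 [6,12)=8 [12,18)=9 [18,24)=9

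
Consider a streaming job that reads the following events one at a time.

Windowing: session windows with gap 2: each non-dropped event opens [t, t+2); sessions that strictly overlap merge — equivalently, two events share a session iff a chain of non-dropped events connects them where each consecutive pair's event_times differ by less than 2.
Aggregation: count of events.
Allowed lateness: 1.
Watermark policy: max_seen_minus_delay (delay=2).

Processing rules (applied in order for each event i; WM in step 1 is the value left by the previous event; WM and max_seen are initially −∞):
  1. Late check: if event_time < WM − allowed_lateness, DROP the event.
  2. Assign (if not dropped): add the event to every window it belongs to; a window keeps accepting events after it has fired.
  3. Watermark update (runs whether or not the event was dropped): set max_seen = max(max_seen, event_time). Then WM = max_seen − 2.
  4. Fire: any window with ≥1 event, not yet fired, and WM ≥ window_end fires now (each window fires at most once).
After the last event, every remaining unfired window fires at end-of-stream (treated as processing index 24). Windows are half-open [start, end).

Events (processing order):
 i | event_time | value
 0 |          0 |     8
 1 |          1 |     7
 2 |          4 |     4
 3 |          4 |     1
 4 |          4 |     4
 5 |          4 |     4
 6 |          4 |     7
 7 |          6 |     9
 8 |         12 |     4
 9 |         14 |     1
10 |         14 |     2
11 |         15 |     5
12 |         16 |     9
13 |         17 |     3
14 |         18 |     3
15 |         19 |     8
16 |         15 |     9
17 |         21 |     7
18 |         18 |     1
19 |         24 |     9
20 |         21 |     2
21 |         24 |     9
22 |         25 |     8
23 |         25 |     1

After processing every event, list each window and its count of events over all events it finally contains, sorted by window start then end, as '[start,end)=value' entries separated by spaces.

[0,3)=2 [4,6)=5 [6,8)=1 [12,14)=1 [14,21)=8 [21,23)=2 [24,27)=4

i=0 t=0 v=8: → [0,2); WM=-2
i=1 t=1 v=7: → [0,3); WM=-1
i=2 t=4 v=4: → [4,6); WM=2
i=3 t=4 v=1: → [4,6); WM=2
i=4 t=4 v=4: → [4,6); WM=2
i=5 t=4 v=4: → [4,6); WM=2
i=6 t=4 v=7: → [4,6); WM=2
i=7 t=6 v=9: → [6,8); WM=4
i=8 t=12 v=4: → [12,14); WM=10
i=9 t=14 v=1: → [14,16); WM=12
i=10 t=14 v=2: → [14,16); WM=12
i=11 t=15 v=5: → [14,17); WM=13
i=12 t=16 v=9: → [14,18); WM=14
i=13 t=17 v=3: → [14,19); WM=15
i=14 t=18 v=3: → [14,20); WM=16
i=15 t=19 v=8: → [14,21); WM=17
i=16 t=15 v=9: DROP (t<17-1); WM=17
i=17 t=21 v=7: → [21,23); WM=19
i=18 t=18 v=1: → [14,21); WM=19
i=19 t=24 v=9: → [24,26); WM=22
i=20 t=21 v=2: → [21,23); WM=22
i=21 t=24 v=9: → [24,26); WM=22
i=22 t=25 v=8: → [24,27); WM=23
i=23 t=25 v=1: → [24,27); WM=23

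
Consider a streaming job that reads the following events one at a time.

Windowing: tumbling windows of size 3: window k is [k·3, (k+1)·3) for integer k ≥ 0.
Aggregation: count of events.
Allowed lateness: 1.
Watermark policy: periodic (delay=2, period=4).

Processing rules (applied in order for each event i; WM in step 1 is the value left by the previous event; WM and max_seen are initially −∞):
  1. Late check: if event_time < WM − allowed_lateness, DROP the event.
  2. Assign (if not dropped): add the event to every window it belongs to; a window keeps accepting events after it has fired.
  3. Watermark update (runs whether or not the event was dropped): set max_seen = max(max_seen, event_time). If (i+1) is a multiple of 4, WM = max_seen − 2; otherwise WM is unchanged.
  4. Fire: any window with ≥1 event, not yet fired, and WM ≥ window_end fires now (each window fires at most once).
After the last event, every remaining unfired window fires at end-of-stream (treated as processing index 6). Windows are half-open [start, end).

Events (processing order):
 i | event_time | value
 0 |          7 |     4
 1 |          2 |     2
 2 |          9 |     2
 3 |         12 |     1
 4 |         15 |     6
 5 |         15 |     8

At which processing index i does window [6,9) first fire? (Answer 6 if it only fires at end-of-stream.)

3

i=0 t=7 v=4: → [6,9); WM=−∞
i=1 t=2 v=2: → [0,3); WM=−∞
i=2 t=9 v=2: → [9,12); WM=−∞
i=3 t=12 v=1: → [12,15); WM=10; [0,3) fires=1 [6,9) fires=1
i=4 t=15 v=6: → [15,18); WM=10
i=5 t=15 v=8: → [15,18); WM=10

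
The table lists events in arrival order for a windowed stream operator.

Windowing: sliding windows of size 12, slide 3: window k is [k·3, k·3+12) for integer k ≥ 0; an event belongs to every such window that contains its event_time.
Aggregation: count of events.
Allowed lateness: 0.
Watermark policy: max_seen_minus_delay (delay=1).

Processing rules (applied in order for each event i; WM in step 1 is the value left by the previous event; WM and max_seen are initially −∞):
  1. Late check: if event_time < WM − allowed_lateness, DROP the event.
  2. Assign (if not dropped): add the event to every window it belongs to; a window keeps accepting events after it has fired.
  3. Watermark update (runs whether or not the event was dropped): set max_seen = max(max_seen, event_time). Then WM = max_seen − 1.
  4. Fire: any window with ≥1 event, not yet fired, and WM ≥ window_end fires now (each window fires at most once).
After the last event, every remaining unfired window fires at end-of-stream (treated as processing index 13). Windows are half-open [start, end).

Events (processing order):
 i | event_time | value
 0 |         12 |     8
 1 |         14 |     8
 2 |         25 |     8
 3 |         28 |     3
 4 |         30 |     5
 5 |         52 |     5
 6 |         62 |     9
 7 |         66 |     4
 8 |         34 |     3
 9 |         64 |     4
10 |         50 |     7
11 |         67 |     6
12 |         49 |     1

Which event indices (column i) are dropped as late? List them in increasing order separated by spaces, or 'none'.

i=0 t=12 v=8: → [12,24),[9,21),[6,18),[3,15); WM=11
i=1 t=14 v=8: → [12,24),[9,21),[6,18),[3,15); WM=13
i=2 t=25 v=8: → [24,36),[21,33),[18,30),[15,27); WM=24; [3,15) fires=2 [6,18) fires=2 [9,21) fires=2 [12,24) fires=2
i=3 t=28 v=3: → [27,39),[24,36),[21,33),[18,30); WM=27; [15,27) fires=1
i=4 t=30 v=5: → [30,42),[27,39),[24,36),[21,33); WM=29
i=5 t=52 v=5: → [51,63),[48,60),[45,57),[42,54); WM=51; [18,30) fires=2 [21,33) fires=3 [24,36) fires=3 [27,39) fires=2 [30,42) fires=1
i=6 t=62 v=9: → [60,72),[57,69),[54,66),[51,63); WM=61; [42,54) fires=1 [45,57) fires=1 [48,60) fires=1
i=7 t=66 v=4: → [66,78),[63,75),[60,72),[57,69); WM=65; [51,63) fires=2
i=8 t=34 v=3: DROP (t<65-0); WM=65
i=9 t=64 v=4: DROP (t<65-0); WM=65
i=10 t=50 v=7: DROP (t<65-0); WM=65
i=11 t=67 v=6: → [66,78),[63,75),[60,72),[57,69); WM=66; [54,66) fires=1
i=12 t=49 v=1: DROP (t<66-0); WM=66

8 9 10 12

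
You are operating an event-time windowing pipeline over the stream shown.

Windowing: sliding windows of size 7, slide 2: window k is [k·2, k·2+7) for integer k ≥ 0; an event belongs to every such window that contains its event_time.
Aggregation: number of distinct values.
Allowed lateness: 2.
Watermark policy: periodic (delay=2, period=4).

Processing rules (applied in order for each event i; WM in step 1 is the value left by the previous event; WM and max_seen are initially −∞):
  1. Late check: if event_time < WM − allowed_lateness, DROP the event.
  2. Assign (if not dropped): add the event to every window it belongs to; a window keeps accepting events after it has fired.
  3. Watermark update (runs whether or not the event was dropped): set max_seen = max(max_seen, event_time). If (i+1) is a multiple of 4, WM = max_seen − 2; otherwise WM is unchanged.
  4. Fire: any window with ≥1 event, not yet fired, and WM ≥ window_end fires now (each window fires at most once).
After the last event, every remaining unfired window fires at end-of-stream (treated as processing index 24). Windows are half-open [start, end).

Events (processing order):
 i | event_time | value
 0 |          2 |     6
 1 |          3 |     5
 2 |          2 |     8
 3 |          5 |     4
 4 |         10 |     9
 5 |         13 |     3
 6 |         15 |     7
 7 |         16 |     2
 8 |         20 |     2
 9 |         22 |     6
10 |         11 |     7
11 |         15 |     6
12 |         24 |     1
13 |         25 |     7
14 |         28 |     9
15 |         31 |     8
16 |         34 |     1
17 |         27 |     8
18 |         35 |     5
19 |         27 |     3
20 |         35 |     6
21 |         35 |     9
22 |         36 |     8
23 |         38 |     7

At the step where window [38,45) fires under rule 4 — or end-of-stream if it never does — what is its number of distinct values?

i=0 t=2 v=6: → [2,9),[0,7); WM=−∞
i=1 t=3 v=5: → [2,9),[0,7); WM=−∞
i=2 t=2 v=8: → [2,9),[0,7); WM=−∞
i=3 t=5 v=4: → [4,11),[2,9),[0,7); WM=3
i=4 t=10 v=9: → [10,17),[8,15),[6,13),[4,11); WM=3
i=5 t=13 v=3: → [12,19),[10,17),[8,15); WM=3
i=6 t=15 v=7: → [14,21),[12,19),[10,17); WM=3
i=7 t=16 v=2: → [16,23),[14,21),[12,19),[10,17); WM=14; [0,7) fires=4 [2,9) fires=4 [4,11) fires=2 [6,13) fires=1
i=8 t=20 v=2: → [20,27),[18,25),[16,23),[14,21); WM=14
i=9 t=22 v=6: → [22,29),[20,27),[18,25),[16,23); WM=14
i=10 t=11 v=7: DROP (t<14-2); WM=14
i=11 t=15 v=6: → [14,21),[12,19),[10,17); WM=20; [8,15) fires=2 [10,17) fires=5 [12,19) fires=4
i=12 t=24 v=1: → [24,31),[22,29),[20,27),[18,25); WM=20
i=13 t=25 v=7: → [24,31),[22,29),[20,27); WM=20
i=14 t=28 v=9: → [28,35),[26,33),[24,31),[22,29); WM=20
i=15 t=31 v=8: → [30,37),[28,35),[26,33); WM=29; [14,21) fires=3 [16,23) fires=2 [18,25) fires=3 [20,27) fires=4 [22,29) fires=4
i=16 t=34 v=1: → [34,41),[32,39),[30,37),[28,35); WM=29
i=17 t=27 v=8: → [26,33),[24,31),[22,29); WM=29
i=18 t=35 v=5: → [34,41),[32,39),[30,37); WM=29
i=19 t=27 v=3: → [26,33),[24,31),[22,29); WM=33; [24,31) fires=5 [26,33) fires=3
i=20 t=35 v=6: → [34,41),[32,39),[30,37); WM=33
i=21 t=35 v=9: → [34,41),[32,39),[30,37); WM=33
i=22 t=36 v=8: → [36,43),[34,41),[32,39),[30,37); WM=33
i=23 t=38 v=7: → [38,45),[36,43),[34,41),[32,39); WM=36; [28,35) fires=3

1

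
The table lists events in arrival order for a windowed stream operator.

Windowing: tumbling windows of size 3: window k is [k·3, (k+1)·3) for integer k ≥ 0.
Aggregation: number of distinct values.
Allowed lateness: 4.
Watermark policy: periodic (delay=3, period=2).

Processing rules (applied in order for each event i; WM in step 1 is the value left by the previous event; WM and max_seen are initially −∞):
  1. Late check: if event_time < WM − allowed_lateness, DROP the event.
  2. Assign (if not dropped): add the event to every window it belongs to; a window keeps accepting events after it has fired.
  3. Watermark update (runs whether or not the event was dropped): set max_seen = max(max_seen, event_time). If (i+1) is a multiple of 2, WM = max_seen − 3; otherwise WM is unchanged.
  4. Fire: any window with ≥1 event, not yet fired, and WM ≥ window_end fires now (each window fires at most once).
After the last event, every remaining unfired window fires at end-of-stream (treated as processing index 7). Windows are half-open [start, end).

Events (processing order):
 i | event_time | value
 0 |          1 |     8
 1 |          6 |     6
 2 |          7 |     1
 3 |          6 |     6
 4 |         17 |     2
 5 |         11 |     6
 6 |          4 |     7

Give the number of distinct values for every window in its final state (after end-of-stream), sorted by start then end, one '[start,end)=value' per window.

i=0 t=1 v=8: → [0,3); WM=−∞
i=1 t=6 v=6: → [6,9); WM=3; [0,3) fires=1
i=2 t=7 v=1: → [6,9); WM=3
i=3 t=6 v=6: → [6,9); WM=4
i=4 t=17 v=2: → [15,18); WM=4
i=5 t=11 v=6: → [9,12); WM=14; [6,9) fires=2 [9,12) fires=1
i=6 t=4 v=7: DROP (t<14-4); WM=14

[0,3)=1 [6,9)=2 [9,12)=1 [15,18)=1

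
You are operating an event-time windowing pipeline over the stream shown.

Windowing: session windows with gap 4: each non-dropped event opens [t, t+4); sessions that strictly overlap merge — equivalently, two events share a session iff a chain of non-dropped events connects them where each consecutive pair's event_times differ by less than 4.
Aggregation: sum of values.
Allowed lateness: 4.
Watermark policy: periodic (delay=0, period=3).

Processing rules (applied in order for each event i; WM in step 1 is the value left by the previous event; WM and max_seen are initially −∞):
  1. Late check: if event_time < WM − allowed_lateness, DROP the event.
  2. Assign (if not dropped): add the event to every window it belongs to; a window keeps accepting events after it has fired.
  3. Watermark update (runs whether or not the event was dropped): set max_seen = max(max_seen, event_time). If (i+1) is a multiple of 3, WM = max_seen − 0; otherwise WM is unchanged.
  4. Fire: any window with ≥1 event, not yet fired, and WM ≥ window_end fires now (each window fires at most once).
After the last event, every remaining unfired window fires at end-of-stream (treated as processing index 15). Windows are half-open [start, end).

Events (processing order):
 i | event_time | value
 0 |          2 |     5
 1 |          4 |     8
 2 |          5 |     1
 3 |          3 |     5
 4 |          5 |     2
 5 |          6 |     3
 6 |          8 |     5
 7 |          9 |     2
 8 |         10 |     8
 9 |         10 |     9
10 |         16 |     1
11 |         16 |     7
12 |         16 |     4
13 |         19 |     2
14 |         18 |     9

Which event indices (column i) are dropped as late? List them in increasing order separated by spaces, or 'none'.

i=0 t=2 v=5: → [2,6); WM=−∞
i=1 t=4 v=8: → [2,8); WM=−∞
i=2 t=5 v=1: → [2,9); WM=5
i=3 t=3 v=5: → [2,9); WM=5
i=4 t=5 v=2: → [2,9); WM=5
i=5 t=6 v=3: → [2,10); WM=6
i=6 t=8 v=5: → [2,12); WM=6
i=7 t=9 v=2: → [2,13); WM=6
i=8 t=10 v=8: → [2,14); WM=10
i=9 t=10 v=9: → [2,14); WM=10
i=10 t=16 v=1: → [16,20); WM=10
i=11 t=16 v=7: → [16,20); WM=16
i=12 t=16 v=4: → [16,20); WM=16
i=13 t=19 v=2: → [16,23); WM=16
i=14 t=18 v=9: → [16,23); WM=19

none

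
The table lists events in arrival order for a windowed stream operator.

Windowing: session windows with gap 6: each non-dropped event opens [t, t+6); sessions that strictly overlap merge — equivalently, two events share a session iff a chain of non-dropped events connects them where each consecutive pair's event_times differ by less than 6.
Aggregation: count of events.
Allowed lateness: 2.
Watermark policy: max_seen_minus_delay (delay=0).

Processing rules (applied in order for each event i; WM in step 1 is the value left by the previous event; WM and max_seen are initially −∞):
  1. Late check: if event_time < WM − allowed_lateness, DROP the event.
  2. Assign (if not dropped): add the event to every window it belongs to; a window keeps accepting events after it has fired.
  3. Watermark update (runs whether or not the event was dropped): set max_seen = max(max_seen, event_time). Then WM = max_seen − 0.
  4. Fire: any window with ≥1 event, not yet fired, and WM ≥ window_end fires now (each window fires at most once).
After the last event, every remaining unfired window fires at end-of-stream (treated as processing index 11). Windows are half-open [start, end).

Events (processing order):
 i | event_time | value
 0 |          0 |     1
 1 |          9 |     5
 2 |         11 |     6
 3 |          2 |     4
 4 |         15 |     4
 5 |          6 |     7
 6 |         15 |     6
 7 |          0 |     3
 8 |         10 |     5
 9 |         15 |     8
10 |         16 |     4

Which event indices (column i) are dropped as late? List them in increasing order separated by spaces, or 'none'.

3 5 7 8

i=0 t=0 v=1: → [0,6); WM=0
i=1 t=9 v=5: → [9,15); WM=9
i=2 t=11 v=6: → [9,17); WM=11
i=3 t=2 v=4: DROP (t<11-2); WM=11
i=4 t=15 v=4: → [9,21); WM=15
i=5 t=6 v=7: DROP (t<15-2); WM=15
i=6 t=15 v=6: → [9,21); WM=15
i=7 t=0 v=3: DROP (t<15-2); WM=15
i=8 t=10 v=5: DROP (t<15-2); WM=15
i=9 t=15 v=8: → [9,21); WM=15
i=10 t=16 v=4: → [9,22); WM=16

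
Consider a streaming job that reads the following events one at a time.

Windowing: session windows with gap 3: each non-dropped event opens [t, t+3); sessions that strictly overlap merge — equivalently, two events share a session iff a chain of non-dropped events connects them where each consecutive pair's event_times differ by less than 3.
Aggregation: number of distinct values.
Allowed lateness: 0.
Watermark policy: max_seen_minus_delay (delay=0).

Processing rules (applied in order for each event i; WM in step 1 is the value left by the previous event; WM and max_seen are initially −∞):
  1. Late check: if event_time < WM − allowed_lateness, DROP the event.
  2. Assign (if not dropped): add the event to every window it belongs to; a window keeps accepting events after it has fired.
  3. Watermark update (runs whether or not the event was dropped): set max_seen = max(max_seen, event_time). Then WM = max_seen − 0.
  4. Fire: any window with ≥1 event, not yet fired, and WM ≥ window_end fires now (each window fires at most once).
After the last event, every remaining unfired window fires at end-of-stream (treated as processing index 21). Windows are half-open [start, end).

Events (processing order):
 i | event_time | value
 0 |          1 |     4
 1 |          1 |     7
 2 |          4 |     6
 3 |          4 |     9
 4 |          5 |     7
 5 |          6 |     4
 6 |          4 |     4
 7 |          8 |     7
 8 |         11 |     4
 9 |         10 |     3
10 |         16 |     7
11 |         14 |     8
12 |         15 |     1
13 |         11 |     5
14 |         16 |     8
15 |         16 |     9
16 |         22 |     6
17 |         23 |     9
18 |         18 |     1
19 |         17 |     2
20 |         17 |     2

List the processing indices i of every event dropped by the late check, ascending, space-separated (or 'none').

6 9 11 12 13 18 19 20

i=0 t=1 v=4: → [1,4); WM=1
i=1 t=1 v=7: → [1,4); WM=1
i=2 t=4 v=6: → [4,7); WM=4
i=3 t=4 v=9: → [4,7); WM=4
i=4 t=5 v=7: → [4,8); WM=5
i=5 t=6 v=4: → [4,9); WM=6
i=6 t=4 v=4: DROP (t<6-0); WM=6
i=7 t=8 v=7: → [4,11); WM=8
i=8 t=11 v=4: → [11,14); WM=11
i=9 t=10 v=3: DROP (t<11-0); WM=11
i=10 t=16 v=7: → [16,19); WM=16
i=11 t=14 v=8: DROP (t<16-0); WM=16
i=12 t=15 v=1: DROP (t<16-0); WM=16
i=13 t=11 v=5: DROP (t<16-0); WM=16
i=14 t=16 v=8: → [16,19); WM=16
i=15 t=16 v=9: → [16,19); WM=16
i=16 t=22 v=6: → [22,25); WM=22
i=17 t=23 v=9: → [22,26); WM=23
i=18 t=18 v=1: DROP (t<23-0); WM=23
i=19 t=17 v=2: DROP (t<23-0); WM=23
i=20 t=17 v=2: DROP (t<23-0); WM=23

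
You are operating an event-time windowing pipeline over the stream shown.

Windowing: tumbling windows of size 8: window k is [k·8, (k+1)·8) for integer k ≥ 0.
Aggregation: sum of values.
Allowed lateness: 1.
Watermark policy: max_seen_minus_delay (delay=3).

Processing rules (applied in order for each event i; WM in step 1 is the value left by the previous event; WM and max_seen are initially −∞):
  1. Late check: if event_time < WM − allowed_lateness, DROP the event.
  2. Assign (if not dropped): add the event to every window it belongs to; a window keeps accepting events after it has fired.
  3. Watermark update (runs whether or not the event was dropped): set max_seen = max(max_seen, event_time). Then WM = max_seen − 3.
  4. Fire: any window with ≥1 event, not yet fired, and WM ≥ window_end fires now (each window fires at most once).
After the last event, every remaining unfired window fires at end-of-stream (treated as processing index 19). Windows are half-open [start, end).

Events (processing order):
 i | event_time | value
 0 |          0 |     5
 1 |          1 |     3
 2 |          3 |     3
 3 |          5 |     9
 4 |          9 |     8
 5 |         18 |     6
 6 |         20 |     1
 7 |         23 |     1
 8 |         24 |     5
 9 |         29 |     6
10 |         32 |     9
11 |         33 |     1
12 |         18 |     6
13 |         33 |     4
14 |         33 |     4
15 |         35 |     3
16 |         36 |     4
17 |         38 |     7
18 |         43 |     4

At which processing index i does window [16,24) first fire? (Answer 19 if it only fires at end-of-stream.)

9

i=0 t=0 v=5: → [0,8); WM=-3
i=1 t=1 v=3: → [0,8); WM=-2
i=2 t=3 v=3: → [0,8); WM=0
i=3 t=5 v=9: → [0,8); WM=2
i=4 t=9 v=8: → [8,16); WM=6
i=5 t=18 v=6: → [16,24); WM=15; [0,8) fires=20
i=6 t=20 v=1: → [16,24); WM=17; [8,16) fires=8
i=7 t=23 v=1: → [16,24); WM=20
i=8 t=24 v=5: → [24,32); WM=21
i=9 t=29 v=6: → [24,32); WM=26; [16,24) fires=8
i=10 t=32 v=9: → [32,40); WM=29
i=11 t=33 v=1: → [32,40); WM=30
i=12 t=18 v=6: DROP (t<30-1); WM=30
i=13 t=33 v=4: → [32,40); WM=30
i=14 t=33 v=4: → [32,40); WM=30
i=15 t=35 v=3: → [32,40); WM=32; [24,32) fires=11
i=16 t=36 v=4: → [32,40); WM=33
i=17 t=38 v=7: → [32,40); WM=35
i=18 t=43 v=4: → [40,48); WM=40; [32,40) fires=32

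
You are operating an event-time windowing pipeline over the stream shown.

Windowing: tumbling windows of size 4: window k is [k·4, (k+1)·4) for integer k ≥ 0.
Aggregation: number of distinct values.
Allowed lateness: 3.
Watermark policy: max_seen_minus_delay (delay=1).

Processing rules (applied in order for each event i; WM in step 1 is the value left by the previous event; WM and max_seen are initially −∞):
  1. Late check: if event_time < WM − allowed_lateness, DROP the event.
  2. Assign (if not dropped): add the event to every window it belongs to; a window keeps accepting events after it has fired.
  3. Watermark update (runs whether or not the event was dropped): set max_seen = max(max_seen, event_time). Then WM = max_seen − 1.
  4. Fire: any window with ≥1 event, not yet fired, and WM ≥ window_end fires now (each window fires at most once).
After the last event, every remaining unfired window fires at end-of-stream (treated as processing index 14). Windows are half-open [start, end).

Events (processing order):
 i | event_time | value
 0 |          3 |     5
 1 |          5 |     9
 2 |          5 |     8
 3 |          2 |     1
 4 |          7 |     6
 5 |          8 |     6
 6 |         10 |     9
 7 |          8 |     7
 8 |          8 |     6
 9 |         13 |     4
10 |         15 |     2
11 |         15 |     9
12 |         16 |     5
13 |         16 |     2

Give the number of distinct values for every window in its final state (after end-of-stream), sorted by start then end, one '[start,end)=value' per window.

i=0 t=3 v=5: → [0,4); WM=2
i=1 t=5 v=9: → [4,8); WM=4; [0,4) fires=1
i=2 t=5 v=8: → [4,8); WM=4
i=3 t=2 v=1: → [0,4); WM=4
i=4 t=7 v=6: → [4,8); WM=6
i=5 t=8 v=6: → [8,12); WM=7
i=6 t=10 v=9: → [8,12); WM=9; [4,8) fires=3
i=7 t=8 v=7: → [8,12); WM=9
i=8 t=8 v=6: → [8,12); WM=9
i=9 t=13 v=4: → [12,16); WM=12; [8,12) fires=3
i=10 t=15 v=2: → [12,16); WM=14
i=11 t=15 v=9: → [12,16); WM=14
i=12 t=16 v=5: → [16,20); WM=15
i=13 t=16 v=2: → [16,20); WM=15

[0,4)=2 [4,8)=3 [8,12)=3 [12,16)=3 [16,20)=2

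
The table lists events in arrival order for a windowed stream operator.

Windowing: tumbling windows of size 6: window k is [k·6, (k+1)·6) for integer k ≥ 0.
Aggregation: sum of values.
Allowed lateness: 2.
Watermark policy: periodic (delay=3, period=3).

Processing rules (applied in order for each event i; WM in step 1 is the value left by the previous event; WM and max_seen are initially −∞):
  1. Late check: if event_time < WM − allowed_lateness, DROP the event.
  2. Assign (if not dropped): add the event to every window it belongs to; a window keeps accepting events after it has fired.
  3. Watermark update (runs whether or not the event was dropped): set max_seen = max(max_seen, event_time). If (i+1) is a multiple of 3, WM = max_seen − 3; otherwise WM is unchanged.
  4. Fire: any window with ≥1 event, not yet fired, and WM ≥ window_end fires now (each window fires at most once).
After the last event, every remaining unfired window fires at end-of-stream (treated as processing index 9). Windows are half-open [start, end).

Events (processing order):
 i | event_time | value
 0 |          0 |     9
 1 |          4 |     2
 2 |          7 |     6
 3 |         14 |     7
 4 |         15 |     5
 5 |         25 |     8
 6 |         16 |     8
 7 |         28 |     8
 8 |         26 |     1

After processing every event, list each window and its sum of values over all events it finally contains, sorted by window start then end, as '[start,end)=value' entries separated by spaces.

[0,6)=11 [6,12)=6 [12,18)=12 [24,30)=17

i=0 t=0 v=9: → [0,6); WM=−∞
i=1 t=4 v=2: → [0,6); WM=−∞
i=2 t=7 v=6: → [6,12); WM=4
i=3 t=14 v=7: → [12,18); WM=4
i=4 t=15 v=5: → [12,18); WM=4
i=5 t=25 v=8: → [24,30); WM=22; [0,6) fires=11 [6,12) fires=6 [12,18) fires=12
i=6 t=16 v=8: DROP (t<22-2); WM=22
i=7 t=28 v=8: → [24,30); WM=22
i=8 t=26 v=1: → [24,30); WM=25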